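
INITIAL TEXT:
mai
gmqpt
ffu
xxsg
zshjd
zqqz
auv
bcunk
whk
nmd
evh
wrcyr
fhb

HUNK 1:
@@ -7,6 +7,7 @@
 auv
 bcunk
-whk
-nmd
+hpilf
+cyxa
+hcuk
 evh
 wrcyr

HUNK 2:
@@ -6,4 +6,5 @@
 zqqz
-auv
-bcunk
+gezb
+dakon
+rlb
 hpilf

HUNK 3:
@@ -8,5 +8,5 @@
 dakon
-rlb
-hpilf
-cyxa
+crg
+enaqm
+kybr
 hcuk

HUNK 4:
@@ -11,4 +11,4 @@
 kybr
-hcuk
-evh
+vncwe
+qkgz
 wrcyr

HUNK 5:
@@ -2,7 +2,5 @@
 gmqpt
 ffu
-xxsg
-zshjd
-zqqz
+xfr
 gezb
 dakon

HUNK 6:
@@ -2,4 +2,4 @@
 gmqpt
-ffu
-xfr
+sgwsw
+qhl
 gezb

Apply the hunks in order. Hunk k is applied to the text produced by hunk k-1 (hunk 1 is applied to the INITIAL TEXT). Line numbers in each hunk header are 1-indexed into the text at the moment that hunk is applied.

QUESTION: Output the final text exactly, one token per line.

Hunk 1: at line 7 remove [whk,nmd] add [hpilf,cyxa,hcuk] -> 14 lines: mai gmqpt ffu xxsg zshjd zqqz auv bcunk hpilf cyxa hcuk evh wrcyr fhb
Hunk 2: at line 6 remove [auv,bcunk] add [gezb,dakon,rlb] -> 15 lines: mai gmqpt ffu xxsg zshjd zqqz gezb dakon rlb hpilf cyxa hcuk evh wrcyr fhb
Hunk 3: at line 8 remove [rlb,hpilf,cyxa] add [crg,enaqm,kybr] -> 15 lines: mai gmqpt ffu xxsg zshjd zqqz gezb dakon crg enaqm kybr hcuk evh wrcyr fhb
Hunk 4: at line 11 remove [hcuk,evh] add [vncwe,qkgz] -> 15 lines: mai gmqpt ffu xxsg zshjd zqqz gezb dakon crg enaqm kybr vncwe qkgz wrcyr fhb
Hunk 5: at line 2 remove [xxsg,zshjd,zqqz] add [xfr] -> 13 lines: mai gmqpt ffu xfr gezb dakon crg enaqm kybr vncwe qkgz wrcyr fhb
Hunk 6: at line 2 remove [ffu,xfr] add [sgwsw,qhl] -> 13 lines: mai gmqpt sgwsw qhl gezb dakon crg enaqm kybr vncwe qkgz wrcyr fhb

Answer: mai
gmqpt
sgwsw
qhl
gezb
dakon
crg
enaqm
kybr
vncwe
qkgz
wrcyr
fhb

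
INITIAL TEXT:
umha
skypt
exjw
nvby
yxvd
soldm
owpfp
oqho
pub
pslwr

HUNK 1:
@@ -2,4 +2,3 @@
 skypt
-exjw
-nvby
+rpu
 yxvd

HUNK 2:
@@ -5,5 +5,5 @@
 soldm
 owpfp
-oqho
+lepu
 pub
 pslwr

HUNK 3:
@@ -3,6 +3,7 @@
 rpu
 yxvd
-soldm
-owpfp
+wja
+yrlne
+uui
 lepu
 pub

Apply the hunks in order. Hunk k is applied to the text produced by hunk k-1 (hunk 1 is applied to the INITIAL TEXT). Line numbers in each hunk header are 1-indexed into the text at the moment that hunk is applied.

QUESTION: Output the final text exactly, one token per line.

Hunk 1: at line 2 remove [exjw,nvby] add [rpu] -> 9 lines: umha skypt rpu yxvd soldm owpfp oqho pub pslwr
Hunk 2: at line 5 remove [oqho] add [lepu] -> 9 lines: umha skypt rpu yxvd soldm owpfp lepu pub pslwr
Hunk 3: at line 3 remove [soldm,owpfp] add [wja,yrlne,uui] -> 10 lines: umha skypt rpu yxvd wja yrlne uui lepu pub pslwr

Answer: umha
skypt
rpu
yxvd
wja
yrlne
uui
lepu
pub
pslwr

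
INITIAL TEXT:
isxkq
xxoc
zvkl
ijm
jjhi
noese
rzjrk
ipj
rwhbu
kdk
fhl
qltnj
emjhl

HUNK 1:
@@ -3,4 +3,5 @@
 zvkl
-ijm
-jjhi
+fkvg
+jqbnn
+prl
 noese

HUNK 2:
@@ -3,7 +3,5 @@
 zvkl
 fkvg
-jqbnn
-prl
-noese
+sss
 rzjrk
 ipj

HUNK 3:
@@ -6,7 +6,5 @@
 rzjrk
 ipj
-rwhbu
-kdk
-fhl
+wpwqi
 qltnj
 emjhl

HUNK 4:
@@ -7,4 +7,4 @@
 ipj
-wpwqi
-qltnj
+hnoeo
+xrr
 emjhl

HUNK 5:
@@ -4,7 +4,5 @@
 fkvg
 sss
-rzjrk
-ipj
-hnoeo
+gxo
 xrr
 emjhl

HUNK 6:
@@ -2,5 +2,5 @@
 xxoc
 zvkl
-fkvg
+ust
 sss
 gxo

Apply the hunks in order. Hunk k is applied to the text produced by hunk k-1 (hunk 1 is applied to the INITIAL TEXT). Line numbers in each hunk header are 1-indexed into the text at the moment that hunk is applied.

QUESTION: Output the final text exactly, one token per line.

Answer: isxkq
xxoc
zvkl
ust
sss
gxo
xrr
emjhl

Derivation:
Hunk 1: at line 3 remove [ijm,jjhi] add [fkvg,jqbnn,prl] -> 14 lines: isxkq xxoc zvkl fkvg jqbnn prl noese rzjrk ipj rwhbu kdk fhl qltnj emjhl
Hunk 2: at line 3 remove [jqbnn,prl,noese] add [sss] -> 12 lines: isxkq xxoc zvkl fkvg sss rzjrk ipj rwhbu kdk fhl qltnj emjhl
Hunk 3: at line 6 remove [rwhbu,kdk,fhl] add [wpwqi] -> 10 lines: isxkq xxoc zvkl fkvg sss rzjrk ipj wpwqi qltnj emjhl
Hunk 4: at line 7 remove [wpwqi,qltnj] add [hnoeo,xrr] -> 10 lines: isxkq xxoc zvkl fkvg sss rzjrk ipj hnoeo xrr emjhl
Hunk 5: at line 4 remove [rzjrk,ipj,hnoeo] add [gxo] -> 8 lines: isxkq xxoc zvkl fkvg sss gxo xrr emjhl
Hunk 6: at line 2 remove [fkvg] add [ust] -> 8 lines: isxkq xxoc zvkl ust sss gxo xrr emjhl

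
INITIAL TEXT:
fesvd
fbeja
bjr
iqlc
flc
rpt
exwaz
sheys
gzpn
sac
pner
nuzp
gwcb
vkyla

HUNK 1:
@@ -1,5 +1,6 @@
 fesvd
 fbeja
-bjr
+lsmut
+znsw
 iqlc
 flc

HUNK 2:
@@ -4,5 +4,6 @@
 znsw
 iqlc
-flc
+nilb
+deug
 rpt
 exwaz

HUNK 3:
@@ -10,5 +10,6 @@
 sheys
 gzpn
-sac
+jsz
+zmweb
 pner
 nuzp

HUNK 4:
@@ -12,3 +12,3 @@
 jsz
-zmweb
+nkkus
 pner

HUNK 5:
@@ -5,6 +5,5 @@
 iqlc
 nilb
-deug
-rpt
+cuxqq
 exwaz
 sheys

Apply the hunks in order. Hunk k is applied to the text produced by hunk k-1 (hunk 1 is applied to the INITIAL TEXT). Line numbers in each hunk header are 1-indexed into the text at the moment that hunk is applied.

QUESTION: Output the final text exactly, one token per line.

Answer: fesvd
fbeja
lsmut
znsw
iqlc
nilb
cuxqq
exwaz
sheys
gzpn
jsz
nkkus
pner
nuzp
gwcb
vkyla

Derivation:
Hunk 1: at line 1 remove [bjr] add [lsmut,znsw] -> 15 lines: fesvd fbeja lsmut znsw iqlc flc rpt exwaz sheys gzpn sac pner nuzp gwcb vkyla
Hunk 2: at line 4 remove [flc] add [nilb,deug] -> 16 lines: fesvd fbeja lsmut znsw iqlc nilb deug rpt exwaz sheys gzpn sac pner nuzp gwcb vkyla
Hunk 3: at line 10 remove [sac] add [jsz,zmweb] -> 17 lines: fesvd fbeja lsmut znsw iqlc nilb deug rpt exwaz sheys gzpn jsz zmweb pner nuzp gwcb vkyla
Hunk 4: at line 12 remove [zmweb] add [nkkus] -> 17 lines: fesvd fbeja lsmut znsw iqlc nilb deug rpt exwaz sheys gzpn jsz nkkus pner nuzp gwcb vkyla
Hunk 5: at line 5 remove [deug,rpt] add [cuxqq] -> 16 lines: fesvd fbeja lsmut znsw iqlc nilb cuxqq exwaz sheys gzpn jsz nkkus pner nuzp gwcb vkyla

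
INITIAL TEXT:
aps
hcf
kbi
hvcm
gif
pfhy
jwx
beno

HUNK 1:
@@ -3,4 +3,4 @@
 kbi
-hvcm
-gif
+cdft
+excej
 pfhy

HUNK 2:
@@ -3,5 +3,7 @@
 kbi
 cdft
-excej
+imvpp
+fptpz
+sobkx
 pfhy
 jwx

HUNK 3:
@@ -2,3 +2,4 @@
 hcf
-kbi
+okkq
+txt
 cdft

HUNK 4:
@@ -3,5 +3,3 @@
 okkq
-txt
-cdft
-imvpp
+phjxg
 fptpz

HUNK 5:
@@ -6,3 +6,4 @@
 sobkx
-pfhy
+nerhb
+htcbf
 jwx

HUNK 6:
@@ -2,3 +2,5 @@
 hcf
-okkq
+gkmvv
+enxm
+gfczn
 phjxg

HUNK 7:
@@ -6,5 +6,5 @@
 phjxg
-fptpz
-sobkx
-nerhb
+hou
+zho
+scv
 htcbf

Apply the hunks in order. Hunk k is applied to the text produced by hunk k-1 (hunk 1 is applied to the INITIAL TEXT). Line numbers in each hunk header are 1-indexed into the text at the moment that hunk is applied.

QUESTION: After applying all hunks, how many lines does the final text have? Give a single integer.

Hunk 1: at line 3 remove [hvcm,gif] add [cdft,excej] -> 8 lines: aps hcf kbi cdft excej pfhy jwx beno
Hunk 2: at line 3 remove [excej] add [imvpp,fptpz,sobkx] -> 10 lines: aps hcf kbi cdft imvpp fptpz sobkx pfhy jwx beno
Hunk 3: at line 2 remove [kbi] add [okkq,txt] -> 11 lines: aps hcf okkq txt cdft imvpp fptpz sobkx pfhy jwx beno
Hunk 4: at line 3 remove [txt,cdft,imvpp] add [phjxg] -> 9 lines: aps hcf okkq phjxg fptpz sobkx pfhy jwx beno
Hunk 5: at line 6 remove [pfhy] add [nerhb,htcbf] -> 10 lines: aps hcf okkq phjxg fptpz sobkx nerhb htcbf jwx beno
Hunk 6: at line 2 remove [okkq] add [gkmvv,enxm,gfczn] -> 12 lines: aps hcf gkmvv enxm gfczn phjxg fptpz sobkx nerhb htcbf jwx beno
Hunk 7: at line 6 remove [fptpz,sobkx,nerhb] add [hou,zho,scv] -> 12 lines: aps hcf gkmvv enxm gfczn phjxg hou zho scv htcbf jwx beno
Final line count: 12

Answer: 12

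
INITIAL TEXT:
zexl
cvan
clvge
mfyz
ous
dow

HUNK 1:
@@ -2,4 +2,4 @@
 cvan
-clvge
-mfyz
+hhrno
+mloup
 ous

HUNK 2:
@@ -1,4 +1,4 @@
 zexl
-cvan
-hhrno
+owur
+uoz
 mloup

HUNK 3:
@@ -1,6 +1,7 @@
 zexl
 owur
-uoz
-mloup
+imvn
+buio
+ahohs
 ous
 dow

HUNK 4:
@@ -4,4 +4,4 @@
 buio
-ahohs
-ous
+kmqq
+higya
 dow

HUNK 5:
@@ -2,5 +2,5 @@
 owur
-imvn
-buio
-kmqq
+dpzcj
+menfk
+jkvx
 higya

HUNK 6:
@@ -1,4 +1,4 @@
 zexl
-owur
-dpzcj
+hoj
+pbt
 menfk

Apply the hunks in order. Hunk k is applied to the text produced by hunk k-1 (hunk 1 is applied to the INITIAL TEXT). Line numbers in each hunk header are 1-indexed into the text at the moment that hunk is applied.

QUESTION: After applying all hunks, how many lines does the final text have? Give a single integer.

Answer: 7

Derivation:
Hunk 1: at line 2 remove [clvge,mfyz] add [hhrno,mloup] -> 6 lines: zexl cvan hhrno mloup ous dow
Hunk 2: at line 1 remove [cvan,hhrno] add [owur,uoz] -> 6 lines: zexl owur uoz mloup ous dow
Hunk 3: at line 1 remove [uoz,mloup] add [imvn,buio,ahohs] -> 7 lines: zexl owur imvn buio ahohs ous dow
Hunk 4: at line 4 remove [ahohs,ous] add [kmqq,higya] -> 7 lines: zexl owur imvn buio kmqq higya dow
Hunk 5: at line 2 remove [imvn,buio,kmqq] add [dpzcj,menfk,jkvx] -> 7 lines: zexl owur dpzcj menfk jkvx higya dow
Hunk 6: at line 1 remove [owur,dpzcj] add [hoj,pbt] -> 7 lines: zexl hoj pbt menfk jkvx higya dow
Final line count: 7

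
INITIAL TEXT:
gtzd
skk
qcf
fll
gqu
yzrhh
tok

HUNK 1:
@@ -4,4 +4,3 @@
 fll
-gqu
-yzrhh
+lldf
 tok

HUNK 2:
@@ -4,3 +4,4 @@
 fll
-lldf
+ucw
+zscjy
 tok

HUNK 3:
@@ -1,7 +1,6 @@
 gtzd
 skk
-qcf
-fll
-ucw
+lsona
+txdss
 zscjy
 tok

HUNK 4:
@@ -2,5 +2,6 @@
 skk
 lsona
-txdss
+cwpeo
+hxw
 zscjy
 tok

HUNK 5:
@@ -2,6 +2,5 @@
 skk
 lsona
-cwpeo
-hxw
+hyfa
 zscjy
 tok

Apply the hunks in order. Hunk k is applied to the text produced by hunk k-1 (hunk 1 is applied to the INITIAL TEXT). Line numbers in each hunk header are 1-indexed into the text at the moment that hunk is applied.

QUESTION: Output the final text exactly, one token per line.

Answer: gtzd
skk
lsona
hyfa
zscjy
tok

Derivation:
Hunk 1: at line 4 remove [gqu,yzrhh] add [lldf] -> 6 lines: gtzd skk qcf fll lldf tok
Hunk 2: at line 4 remove [lldf] add [ucw,zscjy] -> 7 lines: gtzd skk qcf fll ucw zscjy tok
Hunk 3: at line 1 remove [qcf,fll,ucw] add [lsona,txdss] -> 6 lines: gtzd skk lsona txdss zscjy tok
Hunk 4: at line 2 remove [txdss] add [cwpeo,hxw] -> 7 lines: gtzd skk lsona cwpeo hxw zscjy tok
Hunk 5: at line 2 remove [cwpeo,hxw] add [hyfa] -> 6 lines: gtzd skk lsona hyfa zscjy tok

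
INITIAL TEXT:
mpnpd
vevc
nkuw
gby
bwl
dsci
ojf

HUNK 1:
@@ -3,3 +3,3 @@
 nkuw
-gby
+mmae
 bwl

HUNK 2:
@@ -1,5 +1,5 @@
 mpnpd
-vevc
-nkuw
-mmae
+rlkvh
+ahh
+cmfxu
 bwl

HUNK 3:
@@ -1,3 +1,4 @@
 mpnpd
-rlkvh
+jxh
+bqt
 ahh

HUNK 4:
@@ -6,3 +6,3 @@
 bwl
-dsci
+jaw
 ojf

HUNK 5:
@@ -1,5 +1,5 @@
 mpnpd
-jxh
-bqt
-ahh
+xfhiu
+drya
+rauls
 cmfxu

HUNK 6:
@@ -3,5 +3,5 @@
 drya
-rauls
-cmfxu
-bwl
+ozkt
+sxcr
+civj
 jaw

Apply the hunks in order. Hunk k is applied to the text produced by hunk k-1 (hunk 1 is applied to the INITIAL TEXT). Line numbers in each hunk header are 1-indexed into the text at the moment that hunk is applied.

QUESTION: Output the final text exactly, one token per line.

Answer: mpnpd
xfhiu
drya
ozkt
sxcr
civj
jaw
ojf

Derivation:
Hunk 1: at line 3 remove [gby] add [mmae] -> 7 lines: mpnpd vevc nkuw mmae bwl dsci ojf
Hunk 2: at line 1 remove [vevc,nkuw,mmae] add [rlkvh,ahh,cmfxu] -> 7 lines: mpnpd rlkvh ahh cmfxu bwl dsci ojf
Hunk 3: at line 1 remove [rlkvh] add [jxh,bqt] -> 8 lines: mpnpd jxh bqt ahh cmfxu bwl dsci ojf
Hunk 4: at line 6 remove [dsci] add [jaw] -> 8 lines: mpnpd jxh bqt ahh cmfxu bwl jaw ojf
Hunk 5: at line 1 remove [jxh,bqt,ahh] add [xfhiu,drya,rauls] -> 8 lines: mpnpd xfhiu drya rauls cmfxu bwl jaw ojf
Hunk 6: at line 3 remove [rauls,cmfxu,bwl] add [ozkt,sxcr,civj] -> 8 lines: mpnpd xfhiu drya ozkt sxcr civj jaw ojf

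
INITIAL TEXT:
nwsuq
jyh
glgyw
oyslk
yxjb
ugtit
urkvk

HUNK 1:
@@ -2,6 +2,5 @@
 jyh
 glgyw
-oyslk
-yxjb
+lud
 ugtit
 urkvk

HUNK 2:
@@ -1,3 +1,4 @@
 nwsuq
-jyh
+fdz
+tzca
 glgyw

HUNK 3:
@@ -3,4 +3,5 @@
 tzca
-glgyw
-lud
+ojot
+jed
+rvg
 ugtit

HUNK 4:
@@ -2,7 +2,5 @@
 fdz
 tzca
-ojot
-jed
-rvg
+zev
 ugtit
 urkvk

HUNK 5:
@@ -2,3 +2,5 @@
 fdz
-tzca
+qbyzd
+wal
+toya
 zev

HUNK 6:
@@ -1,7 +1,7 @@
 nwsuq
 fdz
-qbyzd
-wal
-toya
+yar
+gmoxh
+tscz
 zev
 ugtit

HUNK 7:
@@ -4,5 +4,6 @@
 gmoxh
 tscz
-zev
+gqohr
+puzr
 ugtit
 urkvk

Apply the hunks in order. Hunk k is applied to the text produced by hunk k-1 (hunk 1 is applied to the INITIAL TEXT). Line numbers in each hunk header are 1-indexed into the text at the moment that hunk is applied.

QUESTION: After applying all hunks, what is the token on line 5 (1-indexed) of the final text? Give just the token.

Hunk 1: at line 2 remove [oyslk,yxjb] add [lud] -> 6 lines: nwsuq jyh glgyw lud ugtit urkvk
Hunk 2: at line 1 remove [jyh] add [fdz,tzca] -> 7 lines: nwsuq fdz tzca glgyw lud ugtit urkvk
Hunk 3: at line 3 remove [glgyw,lud] add [ojot,jed,rvg] -> 8 lines: nwsuq fdz tzca ojot jed rvg ugtit urkvk
Hunk 4: at line 2 remove [ojot,jed,rvg] add [zev] -> 6 lines: nwsuq fdz tzca zev ugtit urkvk
Hunk 5: at line 2 remove [tzca] add [qbyzd,wal,toya] -> 8 lines: nwsuq fdz qbyzd wal toya zev ugtit urkvk
Hunk 6: at line 1 remove [qbyzd,wal,toya] add [yar,gmoxh,tscz] -> 8 lines: nwsuq fdz yar gmoxh tscz zev ugtit urkvk
Hunk 7: at line 4 remove [zev] add [gqohr,puzr] -> 9 lines: nwsuq fdz yar gmoxh tscz gqohr puzr ugtit urkvk
Final line 5: tscz

Answer: tscz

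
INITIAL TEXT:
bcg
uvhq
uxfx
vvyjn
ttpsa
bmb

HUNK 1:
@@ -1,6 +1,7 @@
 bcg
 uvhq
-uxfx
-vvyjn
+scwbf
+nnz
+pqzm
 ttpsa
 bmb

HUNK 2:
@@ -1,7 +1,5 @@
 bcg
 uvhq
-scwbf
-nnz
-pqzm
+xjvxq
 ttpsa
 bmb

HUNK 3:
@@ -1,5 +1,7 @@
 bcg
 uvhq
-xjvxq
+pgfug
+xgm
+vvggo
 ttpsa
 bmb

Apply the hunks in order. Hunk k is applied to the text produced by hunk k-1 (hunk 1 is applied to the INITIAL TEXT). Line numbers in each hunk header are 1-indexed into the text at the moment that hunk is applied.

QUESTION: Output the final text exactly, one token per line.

Hunk 1: at line 1 remove [uxfx,vvyjn] add [scwbf,nnz,pqzm] -> 7 lines: bcg uvhq scwbf nnz pqzm ttpsa bmb
Hunk 2: at line 1 remove [scwbf,nnz,pqzm] add [xjvxq] -> 5 lines: bcg uvhq xjvxq ttpsa bmb
Hunk 3: at line 1 remove [xjvxq] add [pgfug,xgm,vvggo] -> 7 lines: bcg uvhq pgfug xgm vvggo ttpsa bmb

Answer: bcg
uvhq
pgfug
xgm
vvggo
ttpsa
bmb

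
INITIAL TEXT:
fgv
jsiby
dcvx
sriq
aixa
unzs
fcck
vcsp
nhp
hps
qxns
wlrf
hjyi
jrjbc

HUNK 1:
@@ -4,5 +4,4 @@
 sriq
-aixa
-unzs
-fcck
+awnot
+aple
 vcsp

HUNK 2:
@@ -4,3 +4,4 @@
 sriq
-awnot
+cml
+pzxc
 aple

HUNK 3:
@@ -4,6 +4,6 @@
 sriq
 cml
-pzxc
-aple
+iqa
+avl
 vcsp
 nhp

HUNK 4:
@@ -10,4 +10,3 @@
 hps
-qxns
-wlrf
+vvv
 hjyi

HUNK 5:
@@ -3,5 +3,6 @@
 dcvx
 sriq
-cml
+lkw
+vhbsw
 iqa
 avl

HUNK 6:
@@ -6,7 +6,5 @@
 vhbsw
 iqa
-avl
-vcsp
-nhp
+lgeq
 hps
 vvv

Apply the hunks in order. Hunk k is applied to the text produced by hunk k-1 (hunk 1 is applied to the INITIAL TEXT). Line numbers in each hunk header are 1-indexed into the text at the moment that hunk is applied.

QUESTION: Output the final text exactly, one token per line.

Hunk 1: at line 4 remove [aixa,unzs,fcck] add [awnot,aple] -> 13 lines: fgv jsiby dcvx sriq awnot aple vcsp nhp hps qxns wlrf hjyi jrjbc
Hunk 2: at line 4 remove [awnot] add [cml,pzxc] -> 14 lines: fgv jsiby dcvx sriq cml pzxc aple vcsp nhp hps qxns wlrf hjyi jrjbc
Hunk 3: at line 4 remove [pzxc,aple] add [iqa,avl] -> 14 lines: fgv jsiby dcvx sriq cml iqa avl vcsp nhp hps qxns wlrf hjyi jrjbc
Hunk 4: at line 10 remove [qxns,wlrf] add [vvv] -> 13 lines: fgv jsiby dcvx sriq cml iqa avl vcsp nhp hps vvv hjyi jrjbc
Hunk 5: at line 3 remove [cml] add [lkw,vhbsw] -> 14 lines: fgv jsiby dcvx sriq lkw vhbsw iqa avl vcsp nhp hps vvv hjyi jrjbc
Hunk 6: at line 6 remove [avl,vcsp,nhp] add [lgeq] -> 12 lines: fgv jsiby dcvx sriq lkw vhbsw iqa lgeq hps vvv hjyi jrjbc

Answer: fgv
jsiby
dcvx
sriq
lkw
vhbsw
iqa
lgeq
hps
vvv
hjyi
jrjbc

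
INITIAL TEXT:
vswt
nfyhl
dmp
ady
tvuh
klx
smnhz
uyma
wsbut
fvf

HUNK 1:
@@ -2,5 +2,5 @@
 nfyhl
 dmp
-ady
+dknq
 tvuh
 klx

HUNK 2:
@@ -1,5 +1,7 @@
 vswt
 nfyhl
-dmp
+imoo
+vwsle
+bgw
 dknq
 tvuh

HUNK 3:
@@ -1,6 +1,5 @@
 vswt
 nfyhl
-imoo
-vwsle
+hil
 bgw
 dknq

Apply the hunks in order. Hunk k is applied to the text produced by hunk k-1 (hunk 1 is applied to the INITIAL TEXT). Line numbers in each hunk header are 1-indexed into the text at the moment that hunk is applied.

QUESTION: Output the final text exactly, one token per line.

Answer: vswt
nfyhl
hil
bgw
dknq
tvuh
klx
smnhz
uyma
wsbut
fvf

Derivation:
Hunk 1: at line 2 remove [ady] add [dknq] -> 10 lines: vswt nfyhl dmp dknq tvuh klx smnhz uyma wsbut fvf
Hunk 2: at line 1 remove [dmp] add [imoo,vwsle,bgw] -> 12 lines: vswt nfyhl imoo vwsle bgw dknq tvuh klx smnhz uyma wsbut fvf
Hunk 3: at line 1 remove [imoo,vwsle] add [hil] -> 11 lines: vswt nfyhl hil bgw dknq tvuh klx smnhz uyma wsbut fvf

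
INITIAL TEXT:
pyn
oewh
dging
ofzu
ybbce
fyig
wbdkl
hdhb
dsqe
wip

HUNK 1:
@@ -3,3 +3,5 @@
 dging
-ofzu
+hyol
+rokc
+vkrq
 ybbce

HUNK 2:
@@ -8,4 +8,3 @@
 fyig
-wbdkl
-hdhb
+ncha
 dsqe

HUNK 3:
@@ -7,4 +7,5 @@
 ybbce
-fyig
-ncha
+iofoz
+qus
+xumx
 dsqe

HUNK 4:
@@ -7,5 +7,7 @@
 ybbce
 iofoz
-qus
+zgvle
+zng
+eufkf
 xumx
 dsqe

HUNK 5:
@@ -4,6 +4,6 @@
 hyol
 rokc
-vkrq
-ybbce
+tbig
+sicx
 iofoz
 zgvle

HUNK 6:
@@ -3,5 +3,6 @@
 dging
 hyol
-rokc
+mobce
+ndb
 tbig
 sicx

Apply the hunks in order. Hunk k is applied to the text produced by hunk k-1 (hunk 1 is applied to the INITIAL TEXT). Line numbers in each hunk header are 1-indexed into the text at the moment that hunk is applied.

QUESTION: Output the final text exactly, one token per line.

Hunk 1: at line 3 remove [ofzu] add [hyol,rokc,vkrq] -> 12 lines: pyn oewh dging hyol rokc vkrq ybbce fyig wbdkl hdhb dsqe wip
Hunk 2: at line 8 remove [wbdkl,hdhb] add [ncha] -> 11 lines: pyn oewh dging hyol rokc vkrq ybbce fyig ncha dsqe wip
Hunk 3: at line 7 remove [fyig,ncha] add [iofoz,qus,xumx] -> 12 lines: pyn oewh dging hyol rokc vkrq ybbce iofoz qus xumx dsqe wip
Hunk 4: at line 7 remove [qus] add [zgvle,zng,eufkf] -> 14 lines: pyn oewh dging hyol rokc vkrq ybbce iofoz zgvle zng eufkf xumx dsqe wip
Hunk 5: at line 4 remove [vkrq,ybbce] add [tbig,sicx] -> 14 lines: pyn oewh dging hyol rokc tbig sicx iofoz zgvle zng eufkf xumx dsqe wip
Hunk 6: at line 3 remove [rokc] add [mobce,ndb] -> 15 lines: pyn oewh dging hyol mobce ndb tbig sicx iofoz zgvle zng eufkf xumx dsqe wip

Answer: pyn
oewh
dging
hyol
mobce
ndb
tbig
sicx
iofoz
zgvle
zng
eufkf
xumx
dsqe
wip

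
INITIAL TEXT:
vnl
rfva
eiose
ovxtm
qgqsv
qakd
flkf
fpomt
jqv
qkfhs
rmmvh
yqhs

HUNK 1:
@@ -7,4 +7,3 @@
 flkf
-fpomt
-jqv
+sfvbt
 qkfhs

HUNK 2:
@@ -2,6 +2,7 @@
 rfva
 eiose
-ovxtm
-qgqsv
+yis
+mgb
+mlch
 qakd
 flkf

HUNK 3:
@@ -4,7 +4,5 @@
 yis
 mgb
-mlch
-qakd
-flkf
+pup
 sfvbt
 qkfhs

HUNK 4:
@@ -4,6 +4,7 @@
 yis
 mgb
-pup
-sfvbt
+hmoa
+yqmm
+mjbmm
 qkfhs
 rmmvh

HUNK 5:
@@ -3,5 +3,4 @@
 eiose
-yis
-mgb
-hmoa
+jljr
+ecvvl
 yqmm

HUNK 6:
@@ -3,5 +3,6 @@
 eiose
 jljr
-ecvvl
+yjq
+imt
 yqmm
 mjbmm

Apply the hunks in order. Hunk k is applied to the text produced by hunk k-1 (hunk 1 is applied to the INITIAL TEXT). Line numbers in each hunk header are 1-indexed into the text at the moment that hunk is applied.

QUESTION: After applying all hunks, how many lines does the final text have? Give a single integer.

Hunk 1: at line 7 remove [fpomt,jqv] add [sfvbt] -> 11 lines: vnl rfva eiose ovxtm qgqsv qakd flkf sfvbt qkfhs rmmvh yqhs
Hunk 2: at line 2 remove [ovxtm,qgqsv] add [yis,mgb,mlch] -> 12 lines: vnl rfva eiose yis mgb mlch qakd flkf sfvbt qkfhs rmmvh yqhs
Hunk 3: at line 4 remove [mlch,qakd,flkf] add [pup] -> 10 lines: vnl rfva eiose yis mgb pup sfvbt qkfhs rmmvh yqhs
Hunk 4: at line 4 remove [pup,sfvbt] add [hmoa,yqmm,mjbmm] -> 11 lines: vnl rfva eiose yis mgb hmoa yqmm mjbmm qkfhs rmmvh yqhs
Hunk 5: at line 3 remove [yis,mgb,hmoa] add [jljr,ecvvl] -> 10 lines: vnl rfva eiose jljr ecvvl yqmm mjbmm qkfhs rmmvh yqhs
Hunk 6: at line 3 remove [ecvvl] add [yjq,imt] -> 11 lines: vnl rfva eiose jljr yjq imt yqmm mjbmm qkfhs rmmvh yqhs
Final line count: 11

Answer: 11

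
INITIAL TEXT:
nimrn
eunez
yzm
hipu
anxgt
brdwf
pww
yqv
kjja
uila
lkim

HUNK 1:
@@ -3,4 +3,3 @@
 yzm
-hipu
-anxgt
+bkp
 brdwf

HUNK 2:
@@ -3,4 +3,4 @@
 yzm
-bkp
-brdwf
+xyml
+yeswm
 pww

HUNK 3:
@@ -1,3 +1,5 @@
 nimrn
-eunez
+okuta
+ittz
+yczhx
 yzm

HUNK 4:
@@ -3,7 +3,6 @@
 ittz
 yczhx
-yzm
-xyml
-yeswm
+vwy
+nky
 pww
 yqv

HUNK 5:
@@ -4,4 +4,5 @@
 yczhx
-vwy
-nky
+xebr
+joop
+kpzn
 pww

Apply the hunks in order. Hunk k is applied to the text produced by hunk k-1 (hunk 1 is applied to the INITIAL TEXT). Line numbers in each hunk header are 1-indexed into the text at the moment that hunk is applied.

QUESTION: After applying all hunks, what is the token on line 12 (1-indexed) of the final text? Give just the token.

Hunk 1: at line 3 remove [hipu,anxgt] add [bkp] -> 10 lines: nimrn eunez yzm bkp brdwf pww yqv kjja uila lkim
Hunk 2: at line 3 remove [bkp,brdwf] add [xyml,yeswm] -> 10 lines: nimrn eunez yzm xyml yeswm pww yqv kjja uila lkim
Hunk 3: at line 1 remove [eunez] add [okuta,ittz,yczhx] -> 12 lines: nimrn okuta ittz yczhx yzm xyml yeswm pww yqv kjja uila lkim
Hunk 4: at line 3 remove [yzm,xyml,yeswm] add [vwy,nky] -> 11 lines: nimrn okuta ittz yczhx vwy nky pww yqv kjja uila lkim
Hunk 5: at line 4 remove [vwy,nky] add [xebr,joop,kpzn] -> 12 lines: nimrn okuta ittz yczhx xebr joop kpzn pww yqv kjja uila lkim
Final line 12: lkim

Answer: lkim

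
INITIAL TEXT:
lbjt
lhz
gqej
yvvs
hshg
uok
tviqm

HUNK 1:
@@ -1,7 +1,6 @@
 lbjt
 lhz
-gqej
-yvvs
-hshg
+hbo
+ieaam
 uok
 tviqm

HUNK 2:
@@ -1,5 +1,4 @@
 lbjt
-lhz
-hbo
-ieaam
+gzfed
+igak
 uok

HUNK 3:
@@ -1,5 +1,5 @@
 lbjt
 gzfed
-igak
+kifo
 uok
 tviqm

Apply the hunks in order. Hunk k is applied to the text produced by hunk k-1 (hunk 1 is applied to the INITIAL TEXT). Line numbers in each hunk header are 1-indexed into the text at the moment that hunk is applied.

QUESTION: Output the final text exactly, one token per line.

Hunk 1: at line 1 remove [gqej,yvvs,hshg] add [hbo,ieaam] -> 6 lines: lbjt lhz hbo ieaam uok tviqm
Hunk 2: at line 1 remove [lhz,hbo,ieaam] add [gzfed,igak] -> 5 lines: lbjt gzfed igak uok tviqm
Hunk 3: at line 1 remove [igak] add [kifo] -> 5 lines: lbjt gzfed kifo uok tviqm

Answer: lbjt
gzfed
kifo
uok
tviqm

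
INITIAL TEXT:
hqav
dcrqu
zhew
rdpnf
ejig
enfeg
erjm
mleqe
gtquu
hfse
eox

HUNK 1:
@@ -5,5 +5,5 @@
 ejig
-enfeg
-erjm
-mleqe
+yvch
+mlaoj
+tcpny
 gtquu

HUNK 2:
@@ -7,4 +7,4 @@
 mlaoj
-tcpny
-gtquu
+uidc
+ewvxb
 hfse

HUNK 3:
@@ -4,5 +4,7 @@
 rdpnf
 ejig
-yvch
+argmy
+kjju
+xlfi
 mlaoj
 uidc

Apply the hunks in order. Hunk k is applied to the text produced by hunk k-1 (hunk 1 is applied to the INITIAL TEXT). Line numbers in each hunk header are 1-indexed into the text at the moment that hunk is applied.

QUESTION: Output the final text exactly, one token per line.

Answer: hqav
dcrqu
zhew
rdpnf
ejig
argmy
kjju
xlfi
mlaoj
uidc
ewvxb
hfse
eox

Derivation:
Hunk 1: at line 5 remove [enfeg,erjm,mleqe] add [yvch,mlaoj,tcpny] -> 11 lines: hqav dcrqu zhew rdpnf ejig yvch mlaoj tcpny gtquu hfse eox
Hunk 2: at line 7 remove [tcpny,gtquu] add [uidc,ewvxb] -> 11 lines: hqav dcrqu zhew rdpnf ejig yvch mlaoj uidc ewvxb hfse eox
Hunk 3: at line 4 remove [yvch] add [argmy,kjju,xlfi] -> 13 lines: hqav dcrqu zhew rdpnf ejig argmy kjju xlfi mlaoj uidc ewvxb hfse eox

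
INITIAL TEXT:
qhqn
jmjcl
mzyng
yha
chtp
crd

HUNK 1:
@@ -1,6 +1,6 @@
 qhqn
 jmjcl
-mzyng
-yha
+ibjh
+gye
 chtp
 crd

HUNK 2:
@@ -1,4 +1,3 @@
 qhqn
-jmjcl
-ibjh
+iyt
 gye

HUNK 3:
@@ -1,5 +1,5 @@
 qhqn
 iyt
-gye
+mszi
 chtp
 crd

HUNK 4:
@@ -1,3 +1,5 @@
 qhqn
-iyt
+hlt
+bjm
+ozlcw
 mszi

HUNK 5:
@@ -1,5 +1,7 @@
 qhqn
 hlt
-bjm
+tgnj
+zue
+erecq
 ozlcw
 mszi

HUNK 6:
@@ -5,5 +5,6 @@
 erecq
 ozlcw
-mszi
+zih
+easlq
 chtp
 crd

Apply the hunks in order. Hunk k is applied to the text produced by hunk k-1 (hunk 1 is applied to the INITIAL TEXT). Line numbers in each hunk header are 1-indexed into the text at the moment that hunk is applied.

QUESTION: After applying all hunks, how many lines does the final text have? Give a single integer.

Hunk 1: at line 1 remove [mzyng,yha] add [ibjh,gye] -> 6 lines: qhqn jmjcl ibjh gye chtp crd
Hunk 2: at line 1 remove [jmjcl,ibjh] add [iyt] -> 5 lines: qhqn iyt gye chtp crd
Hunk 3: at line 1 remove [gye] add [mszi] -> 5 lines: qhqn iyt mszi chtp crd
Hunk 4: at line 1 remove [iyt] add [hlt,bjm,ozlcw] -> 7 lines: qhqn hlt bjm ozlcw mszi chtp crd
Hunk 5: at line 1 remove [bjm] add [tgnj,zue,erecq] -> 9 lines: qhqn hlt tgnj zue erecq ozlcw mszi chtp crd
Hunk 6: at line 5 remove [mszi] add [zih,easlq] -> 10 lines: qhqn hlt tgnj zue erecq ozlcw zih easlq chtp crd
Final line count: 10

Answer: 10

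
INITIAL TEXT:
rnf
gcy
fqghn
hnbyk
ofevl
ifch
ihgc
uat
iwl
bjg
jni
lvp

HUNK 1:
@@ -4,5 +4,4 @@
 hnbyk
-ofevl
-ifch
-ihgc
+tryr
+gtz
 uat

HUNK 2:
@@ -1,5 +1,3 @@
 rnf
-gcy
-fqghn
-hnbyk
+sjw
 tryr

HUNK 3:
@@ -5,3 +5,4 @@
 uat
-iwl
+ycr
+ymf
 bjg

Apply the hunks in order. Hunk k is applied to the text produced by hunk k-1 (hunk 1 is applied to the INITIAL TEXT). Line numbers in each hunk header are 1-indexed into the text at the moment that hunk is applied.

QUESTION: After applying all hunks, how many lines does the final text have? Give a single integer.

Answer: 10

Derivation:
Hunk 1: at line 4 remove [ofevl,ifch,ihgc] add [tryr,gtz] -> 11 lines: rnf gcy fqghn hnbyk tryr gtz uat iwl bjg jni lvp
Hunk 2: at line 1 remove [gcy,fqghn,hnbyk] add [sjw] -> 9 lines: rnf sjw tryr gtz uat iwl bjg jni lvp
Hunk 3: at line 5 remove [iwl] add [ycr,ymf] -> 10 lines: rnf sjw tryr gtz uat ycr ymf bjg jni lvp
Final line count: 10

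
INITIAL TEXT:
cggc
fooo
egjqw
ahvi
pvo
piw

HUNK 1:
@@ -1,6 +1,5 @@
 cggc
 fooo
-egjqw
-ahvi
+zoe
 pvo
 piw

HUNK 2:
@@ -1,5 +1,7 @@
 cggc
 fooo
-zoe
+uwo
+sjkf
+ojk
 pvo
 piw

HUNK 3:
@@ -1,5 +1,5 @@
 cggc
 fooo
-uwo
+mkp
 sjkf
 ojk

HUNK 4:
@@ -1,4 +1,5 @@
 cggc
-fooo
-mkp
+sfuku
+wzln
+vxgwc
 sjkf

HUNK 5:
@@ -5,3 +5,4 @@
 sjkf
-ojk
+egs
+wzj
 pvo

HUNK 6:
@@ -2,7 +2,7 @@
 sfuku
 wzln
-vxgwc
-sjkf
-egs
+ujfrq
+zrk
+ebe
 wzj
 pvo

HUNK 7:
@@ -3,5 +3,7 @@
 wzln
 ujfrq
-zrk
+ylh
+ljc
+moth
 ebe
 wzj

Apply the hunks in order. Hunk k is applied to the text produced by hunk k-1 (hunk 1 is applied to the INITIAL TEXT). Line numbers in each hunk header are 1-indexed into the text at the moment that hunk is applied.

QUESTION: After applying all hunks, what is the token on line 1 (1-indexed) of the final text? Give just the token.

Answer: cggc

Derivation:
Hunk 1: at line 1 remove [egjqw,ahvi] add [zoe] -> 5 lines: cggc fooo zoe pvo piw
Hunk 2: at line 1 remove [zoe] add [uwo,sjkf,ojk] -> 7 lines: cggc fooo uwo sjkf ojk pvo piw
Hunk 3: at line 1 remove [uwo] add [mkp] -> 7 lines: cggc fooo mkp sjkf ojk pvo piw
Hunk 4: at line 1 remove [fooo,mkp] add [sfuku,wzln,vxgwc] -> 8 lines: cggc sfuku wzln vxgwc sjkf ojk pvo piw
Hunk 5: at line 5 remove [ojk] add [egs,wzj] -> 9 lines: cggc sfuku wzln vxgwc sjkf egs wzj pvo piw
Hunk 6: at line 2 remove [vxgwc,sjkf,egs] add [ujfrq,zrk,ebe] -> 9 lines: cggc sfuku wzln ujfrq zrk ebe wzj pvo piw
Hunk 7: at line 3 remove [zrk] add [ylh,ljc,moth] -> 11 lines: cggc sfuku wzln ujfrq ylh ljc moth ebe wzj pvo piw
Final line 1: cggc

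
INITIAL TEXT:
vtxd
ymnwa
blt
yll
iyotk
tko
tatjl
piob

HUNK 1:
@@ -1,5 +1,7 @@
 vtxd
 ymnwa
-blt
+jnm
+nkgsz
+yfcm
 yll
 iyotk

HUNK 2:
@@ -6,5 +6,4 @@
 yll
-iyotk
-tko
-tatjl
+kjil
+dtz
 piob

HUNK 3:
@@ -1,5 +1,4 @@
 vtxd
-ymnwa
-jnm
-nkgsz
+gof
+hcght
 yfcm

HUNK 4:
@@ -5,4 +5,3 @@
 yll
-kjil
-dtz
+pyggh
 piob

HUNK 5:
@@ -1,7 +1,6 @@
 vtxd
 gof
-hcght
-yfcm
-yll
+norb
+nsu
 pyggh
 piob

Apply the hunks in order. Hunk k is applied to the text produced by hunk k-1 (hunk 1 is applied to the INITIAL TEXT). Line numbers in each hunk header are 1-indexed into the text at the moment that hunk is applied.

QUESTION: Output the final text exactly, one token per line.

Hunk 1: at line 1 remove [blt] add [jnm,nkgsz,yfcm] -> 10 lines: vtxd ymnwa jnm nkgsz yfcm yll iyotk tko tatjl piob
Hunk 2: at line 6 remove [iyotk,tko,tatjl] add [kjil,dtz] -> 9 lines: vtxd ymnwa jnm nkgsz yfcm yll kjil dtz piob
Hunk 3: at line 1 remove [ymnwa,jnm,nkgsz] add [gof,hcght] -> 8 lines: vtxd gof hcght yfcm yll kjil dtz piob
Hunk 4: at line 5 remove [kjil,dtz] add [pyggh] -> 7 lines: vtxd gof hcght yfcm yll pyggh piob
Hunk 5: at line 1 remove [hcght,yfcm,yll] add [norb,nsu] -> 6 lines: vtxd gof norb nsu pyggh piob

Answer: vtxd
gof
norb
nsu
pyggh
piob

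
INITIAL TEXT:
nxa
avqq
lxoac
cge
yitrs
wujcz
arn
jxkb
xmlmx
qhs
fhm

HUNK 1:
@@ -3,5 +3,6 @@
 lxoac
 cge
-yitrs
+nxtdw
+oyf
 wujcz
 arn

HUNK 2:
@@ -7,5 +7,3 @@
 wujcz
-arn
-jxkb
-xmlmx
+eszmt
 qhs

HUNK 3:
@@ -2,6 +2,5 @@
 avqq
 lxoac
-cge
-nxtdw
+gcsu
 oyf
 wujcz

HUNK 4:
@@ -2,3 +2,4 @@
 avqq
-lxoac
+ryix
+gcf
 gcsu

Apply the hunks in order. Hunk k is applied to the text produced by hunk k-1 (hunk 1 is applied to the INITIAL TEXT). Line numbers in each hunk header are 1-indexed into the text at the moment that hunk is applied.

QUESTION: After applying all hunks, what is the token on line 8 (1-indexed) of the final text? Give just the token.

Hunk 1: at line 3 remove [yitrs] add [nxtdw,oyf] -> 12 lines: nxa avqq lxoac cge nxtdw oyf wujcz arn jxkb xmlmx qhs fhm
Hunk 2: at line 7 remove [arn,jxkb,xmlmx] add [eszmt] -> 10 lines: nxa avqq lxoac cge nxtdw oyf wujcz eszmt qhs fhm
Hunk 3: at line 2 remove [cge,nxtdw] add [gcsu] -> 9 lines: nxa avqq lxoac gcsu oyf wujcz eszmt qhs fhm
Hunk 4: at line 2 remove [lxoac] add [ryix,gcf] -> 10 lines: nxa avqq ryix gcf gcsu oyf wujcz eszmt qhs fhm
Final line 8: eszmt

Answer: eszmt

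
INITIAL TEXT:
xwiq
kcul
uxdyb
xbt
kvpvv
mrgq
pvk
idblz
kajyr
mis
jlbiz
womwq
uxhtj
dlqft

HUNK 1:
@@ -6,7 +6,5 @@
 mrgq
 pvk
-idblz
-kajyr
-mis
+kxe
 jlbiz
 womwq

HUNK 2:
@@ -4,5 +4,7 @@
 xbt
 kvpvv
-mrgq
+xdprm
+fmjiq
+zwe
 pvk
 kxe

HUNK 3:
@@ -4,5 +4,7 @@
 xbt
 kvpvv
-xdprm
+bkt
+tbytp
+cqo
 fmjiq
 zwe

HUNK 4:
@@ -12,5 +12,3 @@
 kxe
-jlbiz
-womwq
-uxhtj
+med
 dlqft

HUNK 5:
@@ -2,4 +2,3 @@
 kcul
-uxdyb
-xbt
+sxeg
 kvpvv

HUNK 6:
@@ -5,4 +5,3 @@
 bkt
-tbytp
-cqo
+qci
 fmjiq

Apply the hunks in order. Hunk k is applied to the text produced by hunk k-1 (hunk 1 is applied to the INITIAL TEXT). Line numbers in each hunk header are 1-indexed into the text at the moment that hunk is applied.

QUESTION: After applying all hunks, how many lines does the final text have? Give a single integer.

Answer: 12

Derivation:
Hunk 1: at line 6 remove [idblz,kajyr,mis] add [kxe] -> 12 lines: xwiq kcul uxdyb xbt kvpvv mrgq pvk kxe jlbiz womwq uxhtj dlqft
Hunk 2: at line 4 remove [mrgq] add [xdprm,fmjiq,zwe] -> 14 lines: xwiq kcul uxdyb xbt kvpvv xdprm fmjiq zwe pvk kxe jlbiz womwq uxhtj dlqft
Hunk 3: at line 4 remove [xdprm] add [bkt,tbytp,cqo] -> 16 lines: xwiq kcul uxdyb xbt kvpvv bkt tbytp cqo fmjiq zwe pvk kxe jlbiz womwq uxhtj dlqft
Hunk 4: at line 12 remove [jlbiz,womwq,uxhtj] add [med] -> 14 lines: xwiq kcul uxdyb xbt kvpvv bkt tbytp cqo fmjiq zwe pvk kxe med dlqft
Hunk 5: at line 2 remove [uxdyb,xbt] add [sxeg] -> 13 lines: xwiq kcul sxeg kvpvv bkt tbytp cqo fmjiq zwe pvk kxe med dlqft
Hunk 6: at line 5 remove [tbytp,cqo] add [qci] -> 12 lines: xwiq kcul sxeg kvpvv bkt qci fmjiq zwe pvk kxe med dlqft
Final line count: 12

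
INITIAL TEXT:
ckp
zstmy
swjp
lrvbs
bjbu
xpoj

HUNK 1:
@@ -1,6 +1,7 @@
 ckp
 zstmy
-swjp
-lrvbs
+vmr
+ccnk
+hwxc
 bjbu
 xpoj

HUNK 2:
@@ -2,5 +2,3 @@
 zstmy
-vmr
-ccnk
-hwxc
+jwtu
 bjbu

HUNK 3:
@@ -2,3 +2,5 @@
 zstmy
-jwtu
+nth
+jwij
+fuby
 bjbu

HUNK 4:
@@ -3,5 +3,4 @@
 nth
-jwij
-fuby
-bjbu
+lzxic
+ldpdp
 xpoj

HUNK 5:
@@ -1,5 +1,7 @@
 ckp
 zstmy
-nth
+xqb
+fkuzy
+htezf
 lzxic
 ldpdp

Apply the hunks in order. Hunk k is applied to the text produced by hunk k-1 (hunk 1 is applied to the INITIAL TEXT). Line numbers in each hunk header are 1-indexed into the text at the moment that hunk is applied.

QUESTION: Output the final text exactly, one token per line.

Answer: ckp
zstmy
xqb
fkuzy
htezf
lzxic
ldpdp
xpoj

Derivation:
Hunk 1: at line 1 remove [swjp,lrvbs] add [vmr,ccnk,hwxc] -> 7 lines: ckp zstmy vmr ccnk hwxc bjbu xpoj
Hunk 2: at line 2 remove [vmr,ccnk,hwxc] add [jwtu] -> 5 lines: ckp zstmy jwtu bjbu xpoj
Hunk 3: at line 2 remove [jwtu] add [nth,jwij,fuby] -> 7 lines: ckp zstmy nth jwij fuby bjbu xpoj
Hunk 4: at line 3 remove [jwij,fuby,bjbu] add [lzxic,ldpdp] -> 6 lines: ckp zstmy nth lzxic ldpdp xpoj
Hunk 5: at line 1 remove [nth] add [xqb,fkuzy,htezf] -> 8 lines: ckp zstmy xqb fkuzy htezf lzxic ldpdp xpoj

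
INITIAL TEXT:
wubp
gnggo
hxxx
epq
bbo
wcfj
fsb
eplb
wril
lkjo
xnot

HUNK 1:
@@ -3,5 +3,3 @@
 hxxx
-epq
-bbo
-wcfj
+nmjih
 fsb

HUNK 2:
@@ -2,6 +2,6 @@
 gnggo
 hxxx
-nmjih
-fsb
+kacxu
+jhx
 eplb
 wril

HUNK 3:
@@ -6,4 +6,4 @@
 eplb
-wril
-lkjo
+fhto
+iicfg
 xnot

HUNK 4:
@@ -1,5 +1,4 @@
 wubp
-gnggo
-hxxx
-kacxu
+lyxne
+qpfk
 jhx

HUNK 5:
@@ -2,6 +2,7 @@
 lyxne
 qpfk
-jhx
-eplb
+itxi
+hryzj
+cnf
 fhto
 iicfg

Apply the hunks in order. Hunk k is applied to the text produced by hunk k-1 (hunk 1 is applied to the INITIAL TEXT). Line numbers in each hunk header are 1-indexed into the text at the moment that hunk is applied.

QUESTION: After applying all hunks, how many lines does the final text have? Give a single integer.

Answer: 9

Derivation:
Hunk 1: at line 3 remove [epq,bbo,wcfj] add [nmjih] -> 9 lines: wubp gnggo hxxx nmjih fsb eplb wril lkjo xnot
Hunk 2: at line 2 remove [nmjih,fsb] add [kacxu,jhx] -> 9 lines: wubp gnggo hxxx kacxu jhx eplb wril lkjo xnot
Hunk 3: at line 6 remove [wril,lkjo] add [fhto,iicfg] -> 9 lines: wubp gnggo hxxx kacxu jhx eplb fhto iicfg xnot
Hunk 4: at line 1 remove [gnggo,hxxx,kacxu] add [lyxne,qpfk] -> 8 lines: wubp lyxne qpfk jhx eplb fhto iicfg xnot
Hunk 5: at line 2 remove [jhx,eplb] add [itxi,hryzj,cnf] -> 9 lines: wubp lyxne qpfk itxi hryzj cnf fhto iicfg xnot
Final line count: 9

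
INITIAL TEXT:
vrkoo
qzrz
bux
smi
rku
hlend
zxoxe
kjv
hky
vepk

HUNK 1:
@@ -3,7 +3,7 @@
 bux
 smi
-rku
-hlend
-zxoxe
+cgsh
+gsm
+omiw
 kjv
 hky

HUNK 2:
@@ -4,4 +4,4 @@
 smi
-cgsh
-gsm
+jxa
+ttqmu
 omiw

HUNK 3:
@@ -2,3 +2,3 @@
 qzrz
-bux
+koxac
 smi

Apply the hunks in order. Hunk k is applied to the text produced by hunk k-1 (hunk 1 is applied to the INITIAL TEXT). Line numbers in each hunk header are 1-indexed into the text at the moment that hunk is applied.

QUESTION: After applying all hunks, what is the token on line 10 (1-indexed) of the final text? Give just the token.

Hunk 1: at line 3 remove [rku,hlend,zxoxe] add [cgsh,gsm,omiw] -> 10 lines: vrkoo qzrz bux smi cgsh gsm omiw kjv hky vepk
Hunk 2: at line 4 remove [cgsh,gsm] add [jxa,ttqmu] -> 10 lines: vrkoo qzrz bux smi jxa ttqmu omiw kjv hky vepk
Hunk 3: at line 2 remove [bux] add [koxac] -> 10 lines: vrkoo qzrz koxac smi jxa ttqmu omiw kjv hky vepk
Final line 10: vepk

Answer: vepk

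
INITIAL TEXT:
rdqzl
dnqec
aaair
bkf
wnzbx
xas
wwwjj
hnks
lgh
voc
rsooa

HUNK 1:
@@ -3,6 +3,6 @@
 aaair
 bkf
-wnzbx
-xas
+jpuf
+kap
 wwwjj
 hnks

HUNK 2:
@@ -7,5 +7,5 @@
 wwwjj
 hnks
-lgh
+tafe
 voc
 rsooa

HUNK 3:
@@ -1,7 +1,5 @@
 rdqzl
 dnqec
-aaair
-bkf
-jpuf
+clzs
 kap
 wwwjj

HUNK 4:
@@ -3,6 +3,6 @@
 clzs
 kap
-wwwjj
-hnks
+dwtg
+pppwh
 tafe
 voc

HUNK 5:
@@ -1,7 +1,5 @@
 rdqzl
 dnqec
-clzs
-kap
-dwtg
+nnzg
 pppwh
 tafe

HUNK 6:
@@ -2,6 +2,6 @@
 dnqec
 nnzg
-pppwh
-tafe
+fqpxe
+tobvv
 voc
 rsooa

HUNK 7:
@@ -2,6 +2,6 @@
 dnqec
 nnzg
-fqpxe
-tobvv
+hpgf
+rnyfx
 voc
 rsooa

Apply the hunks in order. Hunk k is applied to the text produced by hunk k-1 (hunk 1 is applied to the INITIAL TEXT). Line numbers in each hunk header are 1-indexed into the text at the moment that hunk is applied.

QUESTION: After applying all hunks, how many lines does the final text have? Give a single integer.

Hunk 1: at line 3 remove [wnzbx,xas] add [jpuf,kap] -> 11 lines: rdqzl dnqec aaair bkf jpuf kap wwwjj hnks lgh voc rsooa
Hunk 2: at line 7 remove [lgh] add [tafe] -> 11 lines: rdqzl dnqec aaair bkf jpuf kap wwwjj hnks tafe voc rsooa
Hunk 3: at line 1 remove [aaair,bkf,jpuf] add [clzs] -> 9 lines: rdqzl dnqec clzs kap wwwjj hnks tafe voc rsooa
Hunk 4: at line 3 remove [wwwjj,hnks] add [dwtg,pppwh] -> 9 lines: rdqzl dnqec clzs kap dwtg pppwh tafe voc rsooa
Hunk 5: at line 1 remove [clzs,kap,dwtg] add [nnzg] -> 7 lines: rdqzl dnqec nnzg pppwh tafe voc rsooa
Hunk 6: at line 2 remove [pppwh,tafe] add [fqpxe,tobvv] -> 7 lines: rdqzl dnqec nnzg fqpxe tobvv voc rsooa
Hunk 7: at line 2 remove [fqpxe,tobvv] add [hpgf,rnyfx] -> 7 lines: rdqzl dnqec nnzg hpgf rnyfx voc rsooa
Final line count: 7

Answer: 7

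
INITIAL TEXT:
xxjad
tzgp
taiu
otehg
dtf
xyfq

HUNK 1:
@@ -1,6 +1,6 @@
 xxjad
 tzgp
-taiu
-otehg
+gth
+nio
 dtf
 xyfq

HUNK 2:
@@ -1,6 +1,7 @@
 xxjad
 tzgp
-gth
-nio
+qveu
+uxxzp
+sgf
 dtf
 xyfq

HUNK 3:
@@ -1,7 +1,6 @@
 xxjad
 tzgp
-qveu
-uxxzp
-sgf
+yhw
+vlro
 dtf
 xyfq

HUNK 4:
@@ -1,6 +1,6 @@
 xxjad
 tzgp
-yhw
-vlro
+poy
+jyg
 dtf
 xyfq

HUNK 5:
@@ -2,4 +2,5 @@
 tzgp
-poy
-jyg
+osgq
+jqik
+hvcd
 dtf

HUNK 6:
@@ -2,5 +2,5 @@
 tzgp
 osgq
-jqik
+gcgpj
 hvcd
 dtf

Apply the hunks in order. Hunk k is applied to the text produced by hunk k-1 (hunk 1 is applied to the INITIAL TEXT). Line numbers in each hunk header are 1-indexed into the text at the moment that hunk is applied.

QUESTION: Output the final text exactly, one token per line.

Answer: xxjad
tzgp
osgq
gcgpj
hvcd
dtf
xyfq

Derivation:
Hunk 1: at line 1 remove [taiu,otehg] add [gth,nio] -> 6 lines: xxjad tzgp gth nio dtf xyfq
Hunk 2: at line 1 remove [gth,nio] add [qveu,uxxzp,sgf] -> 7 lines: xxjad tzgp qveu uxxzp sgf dtf xyfq
Hunk 3: at line 1 remove [qveu,uxxzp,sgf] add [yhw,vlro] -> 6 lines: xxjad tzgp yhw vlro dtf xyfq
Hunk 4: at line 1 remove [yhw,vlro] add [poy,jyg] -> 6 lines: xxjad tzgp poy jyg dtf xyfq
Hunk 5: at line 2 remove [poy,jyg] add [osgq,jqik,hvcd] -> 7 lines: xxjad tzgp osgq jqik hvcd dtf xyfq
Hunk 6: at line 2 remove [jqik] add [gcgpj] -> 7 lines: xxjad tzgp osgq gcgpj hvcd dtf xyfq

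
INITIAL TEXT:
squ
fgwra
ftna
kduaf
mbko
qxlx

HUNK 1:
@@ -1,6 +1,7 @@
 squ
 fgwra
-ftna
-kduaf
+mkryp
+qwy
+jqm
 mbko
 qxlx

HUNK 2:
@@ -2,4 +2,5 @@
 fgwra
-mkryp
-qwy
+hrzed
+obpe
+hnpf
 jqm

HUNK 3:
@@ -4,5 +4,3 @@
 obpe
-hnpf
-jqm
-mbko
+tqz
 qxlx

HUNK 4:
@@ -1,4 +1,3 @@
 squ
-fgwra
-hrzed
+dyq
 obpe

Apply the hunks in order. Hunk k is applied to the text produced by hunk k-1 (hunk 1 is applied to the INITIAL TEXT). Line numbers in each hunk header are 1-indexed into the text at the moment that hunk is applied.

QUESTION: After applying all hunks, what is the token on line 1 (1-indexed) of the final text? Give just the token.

Answer: squ

Derivation:
Hunk 1: at line 1 remove [ftna,kduaf] add [mkryp,qwy,jqm] -> 7 lines: squ fgwra mkryp qwy jqm mbko qxlx
Hunk 2: at line 2 remove [mkryp,qwy] add [hrzed,obpe,hnpf] -> 8 lines: squ fgwra hrzed obpe hnpf jqm mbko qxlx
Hunk 3: at line 4 remove [hnpf,jqm,mbko] add [tqz] -> 6 lines: squ fgwra hrzed obpe tqz qxlx
Hunk 4: at line 1 remove [fgwra,hrzed] add [dyq] -> 5 lines: squ dyq obpe tqz qxlx
Final line 1: squ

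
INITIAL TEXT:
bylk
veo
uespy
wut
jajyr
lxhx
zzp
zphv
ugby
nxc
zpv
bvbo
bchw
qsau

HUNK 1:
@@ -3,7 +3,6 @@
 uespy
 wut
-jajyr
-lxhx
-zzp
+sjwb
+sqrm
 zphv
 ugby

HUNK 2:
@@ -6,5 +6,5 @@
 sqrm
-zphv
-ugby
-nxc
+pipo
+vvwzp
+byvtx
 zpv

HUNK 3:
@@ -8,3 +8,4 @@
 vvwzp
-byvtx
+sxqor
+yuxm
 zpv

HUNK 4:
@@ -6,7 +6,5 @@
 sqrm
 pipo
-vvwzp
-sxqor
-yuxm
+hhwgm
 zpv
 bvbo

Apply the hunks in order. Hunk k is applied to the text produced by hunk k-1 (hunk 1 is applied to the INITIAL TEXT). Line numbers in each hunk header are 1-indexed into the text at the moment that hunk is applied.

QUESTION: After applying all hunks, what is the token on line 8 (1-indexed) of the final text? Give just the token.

Hunk 1: at line 3 remove [jajyr,lxhx,zzp] add [sjwb,sqrm] -> 13 lines: bylk veo uespy wut sjwb sqrm zphv ugby nxc zpv bvbo bchw qsau
Hunk 2: at line 6 remove [zphv,ugby,nxc] add [pipo,vvwzp,byvtx] -> 13 lines: bylk veo uespy wut sjwb sqrm pipo vvwzp byvtx zpv bvbo bchw qsau
Hunk 3: at line 8 remove [byvtx] add [sxqor,yuxm] -> 14 lines: bylk veo uespy wut sjwb sqrm pipo vvwzp sxqor yuxm zpv bvbo bchw qsau
Hunk 4: at line 6 remove [vvwzp,sxqor,yuxm] add [hhwgm] -> 12 lines: bylk veo uespy wut sjwb sqrm pipo hhwgm zpv bvbo bchw qsau
Final line 8: hhwgm

Answer: hhwgm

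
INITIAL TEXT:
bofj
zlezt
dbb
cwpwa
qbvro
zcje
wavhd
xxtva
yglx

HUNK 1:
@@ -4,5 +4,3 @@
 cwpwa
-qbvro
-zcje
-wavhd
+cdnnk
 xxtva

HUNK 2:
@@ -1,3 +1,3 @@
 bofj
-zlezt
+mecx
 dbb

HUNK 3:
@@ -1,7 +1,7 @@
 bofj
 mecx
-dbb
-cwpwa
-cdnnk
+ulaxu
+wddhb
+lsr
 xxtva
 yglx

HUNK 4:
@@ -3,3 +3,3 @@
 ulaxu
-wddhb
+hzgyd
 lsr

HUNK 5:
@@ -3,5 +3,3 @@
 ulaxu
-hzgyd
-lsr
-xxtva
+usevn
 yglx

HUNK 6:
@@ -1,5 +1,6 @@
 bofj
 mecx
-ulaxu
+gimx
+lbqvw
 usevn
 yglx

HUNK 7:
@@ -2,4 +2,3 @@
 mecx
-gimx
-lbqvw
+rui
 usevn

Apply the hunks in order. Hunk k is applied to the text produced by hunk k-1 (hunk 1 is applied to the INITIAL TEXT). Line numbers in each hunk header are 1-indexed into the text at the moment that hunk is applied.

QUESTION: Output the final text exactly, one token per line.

Hunk 1: at line 4 remove [qbvro,zcje,wavhd] add [cdnnk] -> 7 lines: bofj zlezt dbb cwpwa cdnnk xxtva yglx
Hunk 2: at line 1 remove [zlezt] add [mecx] -> 7 lines: bofj mecx dbb cwpwa cdnnk xxtva yglx
Hunk 3: at line 1 remove [dbb,cwpwa,cdnnk] add [ulaxu,wddhb,lsr] -> 7 lines: bofj mecx ulaxu wddhb lsr xxtva yglx
Hunk 4: at line 3 remove [wddhb] add [hzgyd] -> 7 lines: bofj mecx ulaxu hzgyd lsr xxtva yglx
Hunk 5: at line 3 remove [hzgyd,lsr,xxtva] add [usevn] -> 5 lines: bofj mecx ulaxu usevn yglx
Hunk 6: at line 1 remove [ulaxu] add [gimx,lbqvw] -> 6 lines: bofj mecx gimx lbqvw usevn yglx
Hunk 7: at line 2 remove [gimx,lbqvw] add [rui] -> 5 lines: bofj mecx rui usevn yglx

Answer: bofj
mecx
rui
usevn
yglx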